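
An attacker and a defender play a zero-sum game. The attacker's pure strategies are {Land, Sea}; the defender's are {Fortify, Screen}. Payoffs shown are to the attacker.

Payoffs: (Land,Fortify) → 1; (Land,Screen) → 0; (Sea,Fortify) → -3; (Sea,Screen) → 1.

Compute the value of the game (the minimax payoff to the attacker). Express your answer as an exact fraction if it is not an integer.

1/5

Row minima: Land → 0, Sea → -3; maximin = 0.
Column maxima: Fortify → 1, Screen → 1; minimax = 1.
0 ≠ 1, so there is no saddle point; optimal play is mixed.
Let the attacker play Land with probability p. Expected payoff against Fortify: 1p + (-3)(1−p) = 4p − 3; against Screen: 0p + 1(1−p) = −p + 1.
Setting these equal: 4p − 3 = −p + 1 ⇒ 5p = 4 ⇒ p = 4/5, and the value is (4)·(4/5) − 3 = 1/5.
For the defender: with q = P(Fortify), equating Land's and Sea's payoffs gives q = −4q + 1 ⇒ q = 1/5.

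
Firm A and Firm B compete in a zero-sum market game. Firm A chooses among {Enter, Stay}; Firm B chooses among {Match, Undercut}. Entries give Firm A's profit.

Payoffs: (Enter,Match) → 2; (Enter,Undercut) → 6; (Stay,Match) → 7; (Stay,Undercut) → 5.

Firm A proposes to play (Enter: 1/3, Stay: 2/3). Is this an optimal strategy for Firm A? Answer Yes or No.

Yes

Against Match this mix gives (1/3)·2 + (2/3)·7 = 16/3.
Against Undercut this mix gives (1/3)·6 + (2/3)·5 = 16/3.
All of Firm B's active replies (Match, Undercut) yield 16/3, and no column does worse for Firm A. The mix makes Firm B indifferent and guarantees 16/3, so it is optimal.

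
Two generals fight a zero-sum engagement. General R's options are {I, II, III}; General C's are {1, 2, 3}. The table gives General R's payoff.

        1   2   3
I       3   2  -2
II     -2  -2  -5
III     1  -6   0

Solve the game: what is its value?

Row minima: I → -2, II → -5, III → -6; maximin = -2.
Column maxima: 1 → 3, 2 → 2, 3 → 0; minimax = 0.
-2 ≠ 0, so there is no saddle point; optimal play is mixed.
II is strictly dominated by I, so General R never plays it.
With II eliminated, 1 is strictly dominated by 2 (it gives General R strictly more in every remaining row), so General C never plays it.
On the remaining 2×2 (I, III vs 2, 3):
Let General R play I with probability p. Expected payoff against 2: 2p + (-6)(1−p) = 8p − 6; against 3: (-2)p + 0(1−p) = −2p.
Setting these equal: 8p − 6 = −2p ⇒ 10p = 6 ⇒ p = 3/5, and the value is (8)·(3/5) − 6 = -6/5.
For General C: with q = P(2), equating I's and III's payoffs gives 4q − 2 = −6q ⇒ q = 1/5.

-6/5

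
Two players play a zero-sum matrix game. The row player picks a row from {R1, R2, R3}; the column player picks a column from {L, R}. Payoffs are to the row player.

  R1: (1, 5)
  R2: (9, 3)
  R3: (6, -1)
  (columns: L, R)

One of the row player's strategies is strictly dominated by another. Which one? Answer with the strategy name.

R2 gives a strictly higher payoff than R3 against every column: 9 > 6, 3 > -1.
So R3 is strictly dominated and the row player never plays it.

R3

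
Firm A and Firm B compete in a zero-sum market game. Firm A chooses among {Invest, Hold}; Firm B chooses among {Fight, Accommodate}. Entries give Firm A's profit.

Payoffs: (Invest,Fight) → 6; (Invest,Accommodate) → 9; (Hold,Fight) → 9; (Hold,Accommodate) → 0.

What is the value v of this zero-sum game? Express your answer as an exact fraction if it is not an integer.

Row minima: Invest → 6, Hold → 0; maximin = 6.
Column maxima: Fight → 9, Accommodate → 9; minimax = 9.
6 ≠ 9, so there is no saddle point; optimal play is mixed.
Let Firm A play Invest with probability p. Expected payoff against Fight: 6p + 9(1−p) = −3p + 9; against Accommodate: 9p + 0(1−p) = 9p.
Setting these equal: −3p + 9 = 9p ⇒ −12p = -9 ⇒ p = 3/4, and the value is (-3)·(3/4) + 9 = 27/4.
For Firm B: with q = P(Fight), equating Invest's and Hold's payoffs gives −3q + 9 = 9q ⇒ q = 3/4.

27/4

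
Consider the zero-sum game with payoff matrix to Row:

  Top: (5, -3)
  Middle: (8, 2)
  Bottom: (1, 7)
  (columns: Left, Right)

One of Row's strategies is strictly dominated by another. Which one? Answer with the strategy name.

Top

Middle gives a strictly higher payoff than Top against every column: 8 > 5, 2 > -3.
So Top is strictly dominated and Row never plays it.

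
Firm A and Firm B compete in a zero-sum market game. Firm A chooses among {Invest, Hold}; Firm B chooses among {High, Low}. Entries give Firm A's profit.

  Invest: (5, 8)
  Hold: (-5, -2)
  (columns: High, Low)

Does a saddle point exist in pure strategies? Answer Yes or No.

Yes

Row minima: Invest → 5, Hold → -5; maximin = 5.
Column maxima: High → 5, Low → 8; minimax = 5.
maximin = minimax = 5, so a saddle point exists.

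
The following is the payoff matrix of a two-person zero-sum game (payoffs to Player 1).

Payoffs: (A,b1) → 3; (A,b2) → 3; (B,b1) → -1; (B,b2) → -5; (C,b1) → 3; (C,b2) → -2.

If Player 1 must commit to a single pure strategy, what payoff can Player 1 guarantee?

Row minima: A → 3, B → -5, C → -2.
The best of these is 3.

3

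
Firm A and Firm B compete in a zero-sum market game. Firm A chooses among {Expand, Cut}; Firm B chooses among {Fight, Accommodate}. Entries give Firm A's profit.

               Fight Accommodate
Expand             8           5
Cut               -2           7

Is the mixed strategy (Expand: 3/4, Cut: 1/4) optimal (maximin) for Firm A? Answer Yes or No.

Yes

Against Fight this mix gives (3/4)·8 + (1/4)·(-2) = 11/2.
Against Accommodate this mix gives (3/4)·5 + (1/4)·7 = 11/2.
All of Firm B's active replies (Fight, Accommodate) yield 11/2, and no column does worse for Firm A. The mix makes Firm B indifferent and guarantees 11/2, so it is optimal.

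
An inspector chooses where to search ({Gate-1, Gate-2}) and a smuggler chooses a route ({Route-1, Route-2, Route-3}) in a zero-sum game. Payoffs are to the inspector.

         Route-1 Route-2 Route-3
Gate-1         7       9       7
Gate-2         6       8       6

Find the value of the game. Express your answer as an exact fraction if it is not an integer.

7

Row minima: Gate-1 → 7, Gate-2 → 6; maximin = 7.
Column maxima: Route-1 → 7, Route-2 → 9, Route-3 → 7; minimax = 7.
Since maximin = minimax = 7, there is a saddle point and the value is 7.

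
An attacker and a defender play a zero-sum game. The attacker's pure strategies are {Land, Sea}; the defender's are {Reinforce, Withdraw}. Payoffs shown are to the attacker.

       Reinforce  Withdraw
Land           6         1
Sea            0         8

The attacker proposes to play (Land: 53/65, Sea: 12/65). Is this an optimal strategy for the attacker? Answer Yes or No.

Against Reinforce this mix gives (53/65)·6 + (12/65)·0 = 318/65.
Against Withdraw this mix gives (53/65)·1 + (12/65)·8 = 149/65.
The defender will play Withdraw, holding the attacker to 149/65. Shifting weight toward the row that does better against Withdraw would raise this floor (the equalizing mix achieves 48/13 against both Withdraw and Reinforce), so the proposed strategy is not optimal.

No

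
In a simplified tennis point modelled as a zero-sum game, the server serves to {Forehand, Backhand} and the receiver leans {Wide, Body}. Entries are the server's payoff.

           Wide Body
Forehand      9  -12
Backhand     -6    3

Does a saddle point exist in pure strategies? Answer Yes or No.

No

Row minima: Forehand → -12, Backhand → -6; maximin = -6.
Column maxima: Wide → 9, Body → 3; minimax = 3.
-6 ≠ 3, so no pure-strategy equilibrium exists.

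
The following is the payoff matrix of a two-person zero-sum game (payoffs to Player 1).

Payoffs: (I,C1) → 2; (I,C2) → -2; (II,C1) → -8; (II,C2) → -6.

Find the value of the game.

-2

Row minima: I → -2, II → -8; maximin = -2.
Column maxima: C1 → 2, C2 → -2; minimax = -2.
Since maximin = minimax = -2, there is a saddle point and the value is -2.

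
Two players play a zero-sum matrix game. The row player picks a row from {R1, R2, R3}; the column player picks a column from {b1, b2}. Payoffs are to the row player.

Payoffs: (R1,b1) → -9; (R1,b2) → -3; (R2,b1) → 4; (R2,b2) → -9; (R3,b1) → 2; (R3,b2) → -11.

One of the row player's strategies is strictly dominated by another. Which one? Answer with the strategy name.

R2 gives a strictly higher payoff than R3 against every column: 4 > 2, -9 > -11.
So R3 is strictly dominated and the row player never plays it.

R3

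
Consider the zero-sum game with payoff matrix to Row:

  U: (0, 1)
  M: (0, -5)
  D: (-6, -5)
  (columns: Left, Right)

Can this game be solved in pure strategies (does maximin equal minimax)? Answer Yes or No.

Yes

Row minima: U → 0, M → -5, D → -6; maximin = 0.
Column maxima: Left → 0, Right → 1; minimax = 0.
maximin = minimax = 0, so a saddle point exists.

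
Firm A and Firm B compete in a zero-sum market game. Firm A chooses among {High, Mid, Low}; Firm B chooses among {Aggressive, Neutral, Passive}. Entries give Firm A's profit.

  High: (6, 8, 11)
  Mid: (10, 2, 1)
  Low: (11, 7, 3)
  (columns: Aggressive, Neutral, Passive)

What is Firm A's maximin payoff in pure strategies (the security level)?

Row minima: High → 6, Mid → 1, Low → 3.
The best of these is 6.

6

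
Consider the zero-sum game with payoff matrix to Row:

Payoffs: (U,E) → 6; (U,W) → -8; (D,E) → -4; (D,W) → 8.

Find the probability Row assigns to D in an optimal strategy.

Row minima: U → -8, D → -4; maximin = -4.
Column maxima: E → 6, W → 8; minimax = 6.
-4 ≠ 6, so there is no saddle point; optimal play is mixed.
Let Row play U with probability p. Expected payoff against E: 6p + (-4)(1−p) = 10p − 4; against W: (-8)p + 8(1−p) = −16p + 8.
Setting these equal: 10p − 4 = −16p + 8 ⇒ 26p = 12 ⇒ p = 6/13, and the value is (10)·(6/13) − 4 = 8/13.
For Column: with q = P(E), equating U's and D's payoffs gives 14q − 8 = −12q + 8 ⇒ q = 8/13.

7/13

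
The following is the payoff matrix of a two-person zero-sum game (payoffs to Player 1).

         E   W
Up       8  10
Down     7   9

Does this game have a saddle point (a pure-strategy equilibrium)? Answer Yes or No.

Row minima: Up → 8, Down → 7; maximin = 8.
Column maxima: E → 8, W → 10; minimax = 8.
maximin = minimax = 8, so a saddle point exists.

Yes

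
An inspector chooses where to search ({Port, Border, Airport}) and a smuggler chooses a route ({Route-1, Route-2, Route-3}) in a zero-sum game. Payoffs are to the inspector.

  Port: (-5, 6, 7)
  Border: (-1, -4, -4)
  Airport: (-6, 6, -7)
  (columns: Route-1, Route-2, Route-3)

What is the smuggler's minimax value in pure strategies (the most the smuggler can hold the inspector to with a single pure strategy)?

-1

Column maxima: Route-1 → -1, Route-2 → 6, Route-3 → 7.
The smallest of these is -1.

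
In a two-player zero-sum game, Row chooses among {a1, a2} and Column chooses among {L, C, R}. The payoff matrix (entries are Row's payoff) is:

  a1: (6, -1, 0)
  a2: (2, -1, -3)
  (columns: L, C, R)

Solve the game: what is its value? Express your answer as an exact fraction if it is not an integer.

Row minima: a1 → -1, a2 → -3; maximin = -1.
Column maxima: L → 6, C → -1, R → 0; minimax = -1.
Since maximin = minimax = -1, there is a saddle point and the value is -1.

-1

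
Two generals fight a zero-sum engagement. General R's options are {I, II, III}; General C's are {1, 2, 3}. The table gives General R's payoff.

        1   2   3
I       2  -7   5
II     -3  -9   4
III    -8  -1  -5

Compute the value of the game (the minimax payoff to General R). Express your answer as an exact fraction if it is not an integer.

-29/8

Row minima: I → -7, II → -9, III → -8; maximin = -7.
Column maxima: 1 → 2, 2 → -1, 3 → 5; minimax = -1.
-7 ≠ -1, so there is no saddle point; optimal play is mixed.
II is strictly dominated by I, so General R never plays it.
3 is strictly dominated by 1 (it gives General R strictly more in every row), so General C never plays it.
On the remaining 2×2 (I, III vs 1, 2):
Let General R play I with probability p. Expected payoff against 1: 2p + (-8)(1−p) = 10p − 8; against 2: (-7)p + (-1)(1−p) = −6p − 1.
Setting these equal: 10p − 8 = −6p − 1 ⇒ 16p = 7 ⇒ p = 7/16, and the value is (10)·(7/16) − 8 = -29/8.
For General C: with q = P(1), equating I's and III's payoffs gives 9q − 7 = −7q − 1 ⇒ q = 3/8.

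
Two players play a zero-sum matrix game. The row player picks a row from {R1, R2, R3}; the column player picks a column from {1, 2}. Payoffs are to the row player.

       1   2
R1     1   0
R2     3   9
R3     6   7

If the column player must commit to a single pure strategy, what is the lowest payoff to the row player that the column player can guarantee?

6

Column maxima: 1 → 6, 2 → 9.
The smallest of these is 6.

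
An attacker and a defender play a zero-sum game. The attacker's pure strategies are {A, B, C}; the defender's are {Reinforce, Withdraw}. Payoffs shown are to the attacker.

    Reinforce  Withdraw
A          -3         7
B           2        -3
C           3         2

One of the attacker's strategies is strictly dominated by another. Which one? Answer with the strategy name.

B

C gives a strictly higher payoff than B against every column: 3 > 2, 2 > -3.
So B is strictly dominated and the attacker never plays it.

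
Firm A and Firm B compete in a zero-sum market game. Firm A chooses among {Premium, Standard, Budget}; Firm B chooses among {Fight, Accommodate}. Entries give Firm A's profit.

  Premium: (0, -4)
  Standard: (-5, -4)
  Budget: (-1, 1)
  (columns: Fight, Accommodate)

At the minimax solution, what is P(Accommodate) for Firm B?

Row minima: Premium → -4, Standard → -5, Budget → -1; maximin = -1.
Column maxima: Fight → 0, Accommodate → 1; minimax = 0.
-1 ≠ 0, so there is no saddle point; optimal play is mixed.
Standard is strictly dominated by Budget, so Firm A never plays it.
On the remaining 2×2 (Premium, Budget vs Fight, Accommodate):
Let Firm A play Premium with probability p. Expected payoff against Fight: 0p + (-1)(1−p) = p − 1; against Accommodate: (-4)p + 1(1−p) = −5p + 1.
Setting these equal: p − 1 = −5p + 1 ⇒ 6p = 2 ⇒ p = 1/3, and the value is (1)·(1/3) − 1 = -2/3.
For Firm B: with q = P(Fight), equating Premium's and Budget's payoffs gives 4q − 4 = −2q + 1 ⇒ q = 5/6.

1/6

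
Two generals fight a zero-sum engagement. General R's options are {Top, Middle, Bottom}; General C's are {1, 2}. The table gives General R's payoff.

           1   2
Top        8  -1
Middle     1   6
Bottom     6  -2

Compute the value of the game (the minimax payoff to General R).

7/2

Row minima: Top → -1, Middle → 1, Bottom → -2; maximin = 1.
Column maxima: 1 → 8, 2 → 6; minimax = 6.
1 ≠ 6, so there is no saddle point; optimal play is mixed.
Bottom is strictly dominated by Top, so General R never plays it.
On the remaining 2×2 (Top, Middle vs 1, 2):
Let General R play Top with probability p. Expected payoff against 1: 8p + 1(1−p) = 7p + 1; against 2: (-1)p + 6(1−p) = −7p + 6.
Setting these equal: 7p + 1 = −7p + 6 ⇒ 14p = 5 ⇒ p = 5/14, and the value is (7)·(5/14) + 1 = 7/2.
For General C: with q = P(1), equating Top's and Middle's payoffs gives 9q − 1 = −5q + 6 ⇒ q = 1/2.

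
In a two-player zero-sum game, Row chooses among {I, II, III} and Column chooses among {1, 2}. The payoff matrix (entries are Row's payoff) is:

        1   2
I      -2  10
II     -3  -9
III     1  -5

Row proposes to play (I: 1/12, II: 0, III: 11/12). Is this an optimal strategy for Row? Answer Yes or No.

Against 1 this mix gives (1/12)·(-2) + (11/12)·1 = 3/4.
Against 2 this mix gives (1/12)·10 + (11/12)·(-5) = -15/4.
Column will play 2, holding Row to -15/4. Shifting weight toward the row that does better against 2 would raise this floor (the equalizing mix achieves 0 against both 2 and 1), so the proposed strategy is not optimal.

No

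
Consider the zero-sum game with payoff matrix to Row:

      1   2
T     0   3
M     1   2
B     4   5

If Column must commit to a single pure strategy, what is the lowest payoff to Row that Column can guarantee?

4

Column maxima: 1 → 4, 2 → 5.
The smallest of these is 4.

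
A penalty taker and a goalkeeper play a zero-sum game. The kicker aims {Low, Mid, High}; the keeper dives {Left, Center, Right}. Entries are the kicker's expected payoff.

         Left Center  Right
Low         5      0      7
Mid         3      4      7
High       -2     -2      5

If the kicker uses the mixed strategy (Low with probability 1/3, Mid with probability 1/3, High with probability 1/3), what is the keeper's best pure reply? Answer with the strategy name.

If the keeper plays Left, the kicker's expected payoff is (1/3)·5 + (1/3)·3 + (1/3)·(-2) = 2.
If the keeper plays Center, the kicker's expected payoff is (1/3)·0 + (1/3)·4 + (1/3)·(-2) = 2/3.
If the keeper plays Right, the kicker's expected payoff is (1/3)·7 + (1/3)·7 + (1/3)·5 = 19/3.
The keeper minimizes the kicker's payoff; the smallest is 2/3, so the best response is Center.

Center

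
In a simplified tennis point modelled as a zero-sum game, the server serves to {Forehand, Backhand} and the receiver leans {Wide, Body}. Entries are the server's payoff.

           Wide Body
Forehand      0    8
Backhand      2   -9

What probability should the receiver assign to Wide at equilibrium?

Row minima: Forehand → 0, Backhand → -9; maximin = 0.
Column maxima: Wide → 2, Body → 8; minimax = 2.
0 ≠ 2, so there is no saddle point; optimal play is mixed.
Let the server play Forehand with probability p. Expected payoff against Wide: 0p + 2(1−p) = −2p + 2; against Body: 8p + (-9)(1−p) = 17p − 9.
Setting these equal: −2p + 2 = 17p − 9 ⇒ −19p = -11 ⇒ p = 11/19, and the value is (-2)·(11/19) + 2 = 16/19.
For the receiver: with q = P(Wide), equating Forehand's and Backhand's payoffs gives −8q + 8 = 11q − 9 ⇒ q = 17/19.

17/19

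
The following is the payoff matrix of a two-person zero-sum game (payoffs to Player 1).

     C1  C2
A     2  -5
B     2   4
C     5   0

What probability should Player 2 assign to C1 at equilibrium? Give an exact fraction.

4/7

Row minima: A → -5, B → 2, C → 0; maximin = 2.
Column maxima: C1 → 5, C2 → 4; minimax = 4.
2 ≠ 4, so there is no saddle point; optimal play is mixed.
A is strictly dominated by C, so Player 1 never plays it.
On the remaining 2×2 (B, C vs C1, C2):
Let Player 1 play B with probability p. Expected payoff against C1: 2p + 5(1−p) = −3p + 5; against C2: 4p + 0(1−p) = 4p.
Setting these equal: −3p + 5 = 4p ⇒ −7p = -5 ⇒ p = 5/7, and the value is (-3)·(5/7) + 5 = 20/7.
For Player 2: with q = P(C1), equating B's and C's payoffs gives −2q + 4 = 5q ⇒ q = 4/7.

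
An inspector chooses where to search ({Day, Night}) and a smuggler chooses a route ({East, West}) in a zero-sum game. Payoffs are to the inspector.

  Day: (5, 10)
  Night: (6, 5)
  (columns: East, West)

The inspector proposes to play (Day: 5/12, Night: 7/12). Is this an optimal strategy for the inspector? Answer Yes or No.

Against East this mix gives (5/12)·5 + (7/12)·6 = 67/12.
Against West this mix gives (5/12)·10 + (7/12)·5 = 85/12.
The smuggler will play East, holding the inspector to 67/12. Shifting weight toward the row that does better against East would raise this floor (the equalizing mix achieves 35/6 against both East and West), so the proposed strategy is not optimal.

No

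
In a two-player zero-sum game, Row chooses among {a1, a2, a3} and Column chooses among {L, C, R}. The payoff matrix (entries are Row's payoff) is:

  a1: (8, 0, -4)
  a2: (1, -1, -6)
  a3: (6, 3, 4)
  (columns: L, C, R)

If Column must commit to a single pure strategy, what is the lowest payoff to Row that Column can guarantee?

Column maxima: L → 8, C → 3, R → 4.
The smallest of these is 3.

3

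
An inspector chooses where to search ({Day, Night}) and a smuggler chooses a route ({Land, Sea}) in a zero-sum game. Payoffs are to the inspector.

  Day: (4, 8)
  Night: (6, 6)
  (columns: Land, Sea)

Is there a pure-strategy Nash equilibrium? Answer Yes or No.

Row minima: Day → 4, Night → 6; maximin = 6.
Column maxima: Land → 6, Sea → 8; minimax = 6.
maximin = minimax = 6, so a saddle point exists.

Yes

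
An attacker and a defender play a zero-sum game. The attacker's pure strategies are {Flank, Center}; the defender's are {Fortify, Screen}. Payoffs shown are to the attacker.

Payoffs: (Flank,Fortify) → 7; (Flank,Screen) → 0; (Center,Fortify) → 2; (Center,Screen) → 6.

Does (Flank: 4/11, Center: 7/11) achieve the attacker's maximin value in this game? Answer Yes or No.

Against Fortify this mix gives (4/11)·7 + (7/11)·2 = 42/11.
Against Screen this mix gives (4/11)·0 + (7/11)·6 = 42/11.
All of the defender's active replies (Fortify, Screen) yield 42/11, and no column does worse for the attacker. The mix makes the defender indifferent and guarantees 42/11, so it is optimal.

Yes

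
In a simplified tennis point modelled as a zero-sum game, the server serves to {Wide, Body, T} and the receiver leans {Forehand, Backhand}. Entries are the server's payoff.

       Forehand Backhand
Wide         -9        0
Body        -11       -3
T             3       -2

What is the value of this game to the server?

Row minima: Wide → -9, Body → -11, T → -2; maximin = -2.
Column maxima: Forehand → 3, Backhand → 0; minimax = 0.
-2 ≠ 0, so there is no saddle point; optimal play is mixed.
Body is strictly dominated by Wide, so the server never plays it.
On the remaining 2×2 (Wide, T vs Forehand, Backhand):
Let the server play Wide with probability p. Expected payoff against Forehand: (-9)p + 3(1−p) = −12p + 3; against Backhand: 0p + (-2)(1−p) = 2p − 2.
Setting these equal: −12p + 3 = 2p − 2 ⇒ −14p = -5 ⇒ p = 5/14, and the value is (-12)·(5/14) + 3 = -9/7.
For the receiver: with q = P(Forehand), equating Wide's and T's payoffs gives −9q = 5q − 2 ⇒ q = 1/7.

-9/7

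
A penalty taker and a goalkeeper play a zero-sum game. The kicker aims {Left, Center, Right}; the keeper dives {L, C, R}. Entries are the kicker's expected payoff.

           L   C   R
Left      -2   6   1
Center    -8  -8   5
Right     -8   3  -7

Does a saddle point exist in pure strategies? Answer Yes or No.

Row minima: Left → -2, Center → -8, Right → -8; maximin = -2.
Column maxima: L → -2, C → 6, R → 5; minimax = -2.
maximin = minimax = -2, so a saddle point exists.

Yes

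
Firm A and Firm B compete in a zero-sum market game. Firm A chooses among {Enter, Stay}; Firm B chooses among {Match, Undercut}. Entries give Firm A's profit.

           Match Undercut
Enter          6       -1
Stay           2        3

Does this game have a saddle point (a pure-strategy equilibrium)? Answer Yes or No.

No

Row minima: Enter → -1, Stay → 2; maximin = 2.
Column maxima: Match → 6, Undercut → 3; minimax = 3.
2 ≠ 3, so no pure-strategy equilibrium exists.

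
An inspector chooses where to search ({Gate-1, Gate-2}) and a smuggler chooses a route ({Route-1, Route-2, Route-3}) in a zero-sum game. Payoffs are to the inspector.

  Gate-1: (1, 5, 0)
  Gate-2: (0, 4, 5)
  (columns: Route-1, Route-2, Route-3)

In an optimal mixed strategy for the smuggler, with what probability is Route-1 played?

Row minima: Gate-1 → 0, Gate-2 → 0; maximin = 0.
Column maxima: Route-1 → 1, Route-2 → 5, Route-3 → 5; minimax = 1.
0 ≠ 1, so there is no saddle point; optimal play is mixed.
Route-2 is strictly dominated by Route-1 (it gives the inspector strictly more in every row), so the smuggler never plays it.
On the remaining 2×2 (Gate-1, Gate-2 vs Route-1, Route-3):
Let the inspector play Gate-1 with probability p. Expected payoff against Route-1: 1p + 0(1−p) = p; against Route-3: 0p + 5(1−p) = −5p + 5.
Setting these equal: p = −5p + 5 ⇒ 6p = 5 ⇒ p = 5/6, and the value is (1)·(5/6) = 5/6.
For the smuggler: with q = P(Route-1), equating Gate-1's and Gate-2's payoffs gives q = −5q + 5 ⇒ q = 5/6.

5/6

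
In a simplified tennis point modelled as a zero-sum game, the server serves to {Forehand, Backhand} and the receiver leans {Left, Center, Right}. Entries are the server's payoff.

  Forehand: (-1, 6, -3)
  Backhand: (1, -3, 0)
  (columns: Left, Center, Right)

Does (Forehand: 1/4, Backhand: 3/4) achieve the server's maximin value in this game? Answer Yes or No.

Yes

Against Left this mix gives (1/4)·(-1) + (3/4)·1 = 1/2.
Against Center this mix gives (1/4)·6 + (3/4)·(-3) = -3/4.
Against Right this mix gives (1/4)·(-3) + (3/4)·0 = -3/4.
All of the receiver's active replies (Center, Right) yield -3/4, and no column does worse for the server. The mix makes the receiver indifferent and guarantees -3/4, so it is optimal.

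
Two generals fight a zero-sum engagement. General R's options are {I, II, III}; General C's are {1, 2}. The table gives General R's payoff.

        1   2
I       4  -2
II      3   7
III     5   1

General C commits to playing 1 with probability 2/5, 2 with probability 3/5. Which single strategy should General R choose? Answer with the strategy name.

Expected payoff of I: (2/5)·4 + (3/5)·(-2) = 2/5.
Expected payoff of II: (2/5)·3 + (3/5)·7 = 27/5.
Expected payoff of III: (2/5)·5 + (3/5)·1 = 13/5.
The largest is 27/5, so General R's best response is II.

II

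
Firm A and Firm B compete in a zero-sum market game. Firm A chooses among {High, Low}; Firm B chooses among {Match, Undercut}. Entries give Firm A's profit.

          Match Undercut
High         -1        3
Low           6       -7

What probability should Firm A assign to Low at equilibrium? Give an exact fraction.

4/17

Row minima: High → -1, Low → -7; maximin = -1.
Column maxima: Match → 6, Undercut → 3; minimax = 3.
-1 ≠ 3, so there is no saddle point; optimal play is mixed.
Let Firm A play High with probability p. Expected payoff against Match: (-1)p + 6(1−p) = −7p + 6; against Undercut: 3p + (-7)(1−p) = 10p − 7.
Setting these equal: −7p + 6 = 10p − 7 ⇒ −17p = -13 ⇒ p = 13/17, and the value is (-7)·(13/17) + 6 = 11/17.
For Firm B: with q = P(Match), equating High's and Low's payoffs gives −4q + 3 = 13q − 7 ⇒ q = 10/17.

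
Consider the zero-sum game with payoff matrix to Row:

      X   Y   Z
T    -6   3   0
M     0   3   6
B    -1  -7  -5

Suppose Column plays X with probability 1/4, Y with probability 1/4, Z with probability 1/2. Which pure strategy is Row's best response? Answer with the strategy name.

Expected payoff of T: (1/4)·(-6) + (1/4)·3 + (1/2)·0 = -3/4.
Expected payoff of M: (1/4)·0 + (1/4)·3 + (1/2)·6 = 15/4.
Expected payoff of B: (1/4)·(-1) + (1/4)·(-7) + (1/2)·(-5) = -9/2.
The largest is 15/4, so Row's best response is M.

M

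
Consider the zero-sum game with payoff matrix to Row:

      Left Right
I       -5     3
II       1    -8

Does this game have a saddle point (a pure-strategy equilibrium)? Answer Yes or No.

Row minima: I → -5, II → -8; maximin = -5.
Column maxima: Left → 1, Right → 3; minimax = 1.
-5 ≠ 1, so no pure-strategy equilibrium exists.

No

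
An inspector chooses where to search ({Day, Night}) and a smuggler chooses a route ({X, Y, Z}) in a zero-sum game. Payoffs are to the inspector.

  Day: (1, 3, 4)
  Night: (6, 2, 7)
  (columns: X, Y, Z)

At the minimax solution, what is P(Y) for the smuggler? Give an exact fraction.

Row minima: Day → 1, Night → 2; maximin = 2.
Column maxima: X → 6, Y → 3, Z → 7; minimax = 3.
2 ≠ 3, so there is no saddle point; optimal play is mixed.
Z is strictly dominated by X (it gives the inspector strictly more in every row), so the smuggler never plays it.
On the remaining 2×2 (Day, Night vs X, Y):
Let the inspector play Day with probability p. Expected payoff against X: 1p + 6(1−p) = −5p + 6; against Y: 3p + 2(1−p) = p + 2.
Setting these equal: −5p + 6 = p + 2 ⇒ −6p = -4 ⇒ p = 2/3, and the value is (-5)·(2/3) + 6 = 8/3.
For the smuggler: with q = P(X), equating Day's and Night's payoffs gives −2q + 3 = 4q + 2 ⇒ q = 1/6.

5/6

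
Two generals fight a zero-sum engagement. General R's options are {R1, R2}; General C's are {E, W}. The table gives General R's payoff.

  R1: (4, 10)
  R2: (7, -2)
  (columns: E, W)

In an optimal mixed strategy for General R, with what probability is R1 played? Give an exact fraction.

3/5

Row minima: R1 → 4, R2 → -2; maximin = 4.
Column maxima: E → 7, W → 10; minimax = 7.
4 ≠ 7, so there is no saddle point; optimal play is mixed.
Let General R play R1 with probability p. Expected payoff against E: 4p + 7(1−p) = −3p + 7; against W: 10p + (-2)(1−p) = 12p − 2.
Setting these equal: −3p + 7 = 12p − 2 ⇒ −15p = -9 ⇒ p = 3/5, and the value is (-3)·(3/5) + 7 = 26/5.
For General C: with q = P(E), equating R1's and R2's payoffs gives −6q + 10 = 9q − 2 ⇒ q = 4/5.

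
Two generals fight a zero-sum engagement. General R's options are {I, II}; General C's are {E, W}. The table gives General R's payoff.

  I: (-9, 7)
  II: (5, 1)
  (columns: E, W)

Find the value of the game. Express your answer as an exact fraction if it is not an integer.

11/5

Row minima: I → -9, II → 1; maximin = 1.
Column maxima: E → 5, W → 7; minimax = 5.
1 ≠ 5, so there is no saddle point; optimal play is mixed.
Let General R play I with probability p. Expected payoff against E: (-9)p + 5(1−p) = −14p + 5; against W: 7p + 1(1−p) = 6p + 1.
Setting these equal: −14p + 5 = 6p + 1 ⇒ −20p = -4 ⇒ p = 1/5, and the value is (-14)·(1/5) + 5 = 11/5.
For General C: with q = P(E), equating I's and II's payoffs gives −16q + 7 = 4q + 1 ⇒ q = 3/10.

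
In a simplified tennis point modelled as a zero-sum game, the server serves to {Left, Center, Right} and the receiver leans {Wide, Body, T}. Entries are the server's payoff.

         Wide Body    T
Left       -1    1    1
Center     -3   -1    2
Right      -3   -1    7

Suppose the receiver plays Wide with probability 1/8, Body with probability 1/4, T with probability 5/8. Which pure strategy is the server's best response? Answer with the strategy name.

Right

Expected payoff of Left: (1/8)·(-1) + (1/4)·1 + (5/8)·1 = 3/4.
Expected payoff of Center: (1/8)·(-3) + (1/4)·(-1) + (5/8)·2 = 5/8.
Expected payoff of Right: (1/8)·(-3) + (1/4)·(-1) + (5/8)·7 = 15/4.
The largest is 15/4, so the server's best response is Right.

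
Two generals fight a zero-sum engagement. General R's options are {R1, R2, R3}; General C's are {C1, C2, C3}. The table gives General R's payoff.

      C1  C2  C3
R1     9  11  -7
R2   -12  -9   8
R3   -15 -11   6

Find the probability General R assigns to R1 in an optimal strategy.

5/9

Row minima: R1 → -7, R2 → -12, R3 → -15; maximin = -7.
Column maxima: C1 → 9, C2 → 11, C3 → 8; minimax = 8.
-7 ≠ 8, so there is no saddle point; optimal play is mixed.
R3 is strictly dominated by R2, so General R never plays it.
C2 is strictly dominated by C1 (it gives General R strictly more in every row), so General C never plays it.
On the remaining 2×2 (R1, R2 vs C1, C3):
Let General R play R1 with probability p. Expected payoff against C1: 9p + (-12)(1−p) = 21p − 12; against C3: (-7)p + 8(1−p) = −15p + 8.
Setting these equal: 21p − 12 = −15p + 8 ⇒ 36p = 20 ⇒ p = 5/9, and the value is (21)·(5/9) − 12 = -1/3.
For General C: with q = P(C1), equating R1's and R2's payoffs gives 16q − 7 = −20q + 8 ⇒ q = 5/12.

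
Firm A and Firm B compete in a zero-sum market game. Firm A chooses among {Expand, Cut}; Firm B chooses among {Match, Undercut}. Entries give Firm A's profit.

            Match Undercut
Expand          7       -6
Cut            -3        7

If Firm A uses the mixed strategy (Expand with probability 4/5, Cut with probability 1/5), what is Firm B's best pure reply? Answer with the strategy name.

Undercut

If Firm B plays Match, Firm A's expected payoff is (4/5)·7 + (1/5)·(-3) = 5.
If Firm B plays Undercut, Firm A's expected payoff is (4/5)·(-6) + (1/5)·7 = -17/5.
Firm B minimizes Firm A's payoff; the smallest is -17/5, so the best response is Undercut.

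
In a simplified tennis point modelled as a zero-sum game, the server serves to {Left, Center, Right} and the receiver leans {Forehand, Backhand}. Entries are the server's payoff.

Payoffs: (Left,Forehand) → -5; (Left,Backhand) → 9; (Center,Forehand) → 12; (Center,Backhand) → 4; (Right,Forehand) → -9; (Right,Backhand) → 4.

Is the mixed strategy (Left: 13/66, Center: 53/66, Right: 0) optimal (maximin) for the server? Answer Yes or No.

No

Against Forehand this mix gives (13/66)·(-5) + (53/66)·12 = 571/66.
Against Backhand this mix gives (13/66)·9 + (53/66)·4 = 329/66.
The receiver will play Backhand, holding the server to 329/66. Shifting weight toward the row that does better against Backhand would raise this floor (the equalizing mix achieves 64/11 against both Backhand and Forehand), so the proposed strategy is not optimal.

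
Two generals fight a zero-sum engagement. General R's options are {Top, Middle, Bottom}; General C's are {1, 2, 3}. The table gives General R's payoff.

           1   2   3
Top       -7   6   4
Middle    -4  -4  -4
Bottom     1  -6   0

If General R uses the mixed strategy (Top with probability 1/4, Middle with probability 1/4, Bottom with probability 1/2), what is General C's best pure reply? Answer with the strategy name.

If General C plays 1, General R's expected payoff is (1/4)·(-7) + (1/4)·(-4) + (1/2)·1 = -9/4.
If General C plays 2, General R's expected payoff is (1/4)·6 + (1/4)·(-4) + (1/2)·(-6) = -5/2.
If General C plays 3, General R's expected payoff is (1/4)·4 + (1/4)·(-4) + (1/2)·0 = 0.
General C minimizes General R's payoff; the smallest is -5/2, so the best response is 2.

2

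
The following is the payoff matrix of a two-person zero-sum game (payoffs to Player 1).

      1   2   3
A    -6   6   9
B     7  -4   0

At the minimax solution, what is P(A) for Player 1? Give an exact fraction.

11/23

Row minima: A → -6, B → -4; maximin = -4.
Column maxima: 1 → 7, 2 → 6, 3 → 9; minimax = 6.
-4 ≠ 6, so there is no saddle point; optimal play is mixed.
3 is strictly dominated by 2 (it gives Player 1 strictly more in every row), so Player 2 never plays it.
On the remaining 2×2 (A, B vs 1, 2):
Let Player 1 play A with probability p. Expected payoff against 1: (-6)p + 7(1−p) = −13p + 7; against 2: 6p + (-4)(1−p) = 10p − 4.
Setting these equal: −13p + 7 = 10p − 4 ⇒ −23p = -11 ⇒ p = 11/23, and the value is (-13)·(11/23) + 7 = 18/23.
For Player 2: with q = P(1), equating A's and B's payoffs gives −12q + 6 = 11q − 4 ⇒ q = 10/23.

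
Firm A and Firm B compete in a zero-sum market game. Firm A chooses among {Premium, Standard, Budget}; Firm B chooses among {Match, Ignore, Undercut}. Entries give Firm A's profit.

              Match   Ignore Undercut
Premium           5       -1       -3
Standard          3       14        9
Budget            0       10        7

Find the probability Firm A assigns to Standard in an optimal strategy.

Row minima: Premium → -3, Standard → 3, Budget → 0; maximin = 3.
Column maxima: Match → 5, Ignore → 14, Undercut → 9; minimax = 5.
3 ≠ 5, so there is no saddle point; optimal play is mixed.
Budget is strictly dominated by Standard, so Firm A never plays it.
Ignore is strictly dominated by Undercut (it gives Firm A strictly more in every row), so Firm B never plays it.
On the remaining 2×2 (Premium, Standard vs Match, Undercut):
Let Firm A play Premium with probability p. Expected payoff against Match: 5p + 3(1−p) = 2p + 3; against Undercut: (-3)p + 9(1−p) = −12p + 9.
Setting these equal: 2p + 3 = −12p + 9 ⇒ 14p = 6 ⇒ p = 3/7, and the value is (2)·(3/7) + 3 = 27/7.
For Firm B: with q = P(Match), equating Premium's and Standard's payoffs gives 8q − 3 = −6q + 9 ⇒ q = 6/7.

4/7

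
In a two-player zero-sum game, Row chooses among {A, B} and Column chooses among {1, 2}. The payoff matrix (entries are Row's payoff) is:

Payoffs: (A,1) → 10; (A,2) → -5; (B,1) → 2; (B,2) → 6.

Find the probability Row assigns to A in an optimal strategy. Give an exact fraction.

Row minima: A → -5, B → 2; maximin = 2.
Column maxima: 1 → 10, 2 → 6; minimax = 6.
2 ≠ 6, so there is no saddle point; optimal play is mixed.
Let Row play A with probability p. Expected payoff against 1: 10p + 2(1−p) = 8p + 2; against 2: (-5)p + 6(1−p) = −11p + 6.
Setting these equal: 8p + 2 = −11p + 6 ⇒ 19p = 4 ⇒ p = 4/19, and the value is (8)·(4/19) + 2 = 70/19.
For Column: with q = P(1), equating A's and B's payoffs gives 15q − 5 = −4q + 6 ⇒ q = 11/19.

4/19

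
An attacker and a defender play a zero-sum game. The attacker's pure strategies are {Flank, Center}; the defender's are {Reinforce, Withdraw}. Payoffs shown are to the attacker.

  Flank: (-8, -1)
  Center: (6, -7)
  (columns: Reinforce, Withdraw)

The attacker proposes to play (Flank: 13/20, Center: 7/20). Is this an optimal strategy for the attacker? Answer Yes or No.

Yes

Against Reinforce this mix gives (13/20)·(-8) + (7/20)·6 = -31/10.
Against Withdraw this mix gives (13/20)·(-1) + (7/20)·(-7) = -31/10.
All of the defender's active replies (Reinforce, Withdraw) yield -31/10, and no column does worse for the attacker. The mix makes the defender indifferent and guarantees -31/10, so it is optimal.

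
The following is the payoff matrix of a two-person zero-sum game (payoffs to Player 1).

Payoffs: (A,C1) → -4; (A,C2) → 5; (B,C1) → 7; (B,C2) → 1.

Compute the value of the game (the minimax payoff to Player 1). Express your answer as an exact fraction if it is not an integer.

13/5

Row minima: A → -4, B → 1; maximin = 1.
Column maxima: C1 → 7, C2 → 5; minimax = 5.
1 ≠ 5, so there is no saddle point; optimal play is mixed.
Let Player 1 play A with probability p. Expected payoff against C1: (-4)p + 7(1−p) = −11p + 7; against C2: 5p + 1(1−p) = 4p + 1.
Setting these equal: −11p + 7 = 4p + 1 ⇒ −15p = -6 ⇒ p = 2/5, and the value is (-11)·(2/5) + 7 = 13/5.
For Player 2: with q = P(C1), equating A's and B's payoffs gives −9q + 5 = 6q + 1 ⇒ q = 4/15.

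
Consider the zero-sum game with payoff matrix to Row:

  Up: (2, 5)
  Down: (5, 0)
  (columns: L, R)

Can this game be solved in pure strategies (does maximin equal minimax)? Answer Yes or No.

Row minima: Up → 2, Down → 0; maximin = 2.
Column maxima: L → 5, R → 5; minimax = 5.
2 ≠ 5, so no pure-strategy equilibrium exists.

No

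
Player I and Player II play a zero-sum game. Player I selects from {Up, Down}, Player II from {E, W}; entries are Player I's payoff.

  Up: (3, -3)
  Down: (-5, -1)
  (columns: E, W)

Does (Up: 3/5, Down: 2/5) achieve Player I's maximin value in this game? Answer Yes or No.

Against E this mix gives (3/5)·3 + (2/5)·(-5) = -1/5.
Against W this mix gives (3/5)·(-3) + (2/5)·(-1) = -11/5.
Player II will play W, holding Player I to -11/5. Shifting weight toward the row that does better against W would raise this floor (the equalizing mix achieves -9/5 against both W and E), so the proposed strategy is not optimal.

No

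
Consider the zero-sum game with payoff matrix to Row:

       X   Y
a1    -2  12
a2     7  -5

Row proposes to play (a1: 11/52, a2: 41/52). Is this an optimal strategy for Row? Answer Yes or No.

No

Against X this mix gives (11/52)·(-2) + (41/52)·7 = 265/52.
Against Y this mix gives (11/52)·12 + (41/52)·(-5) = -73/52.
Column will play Y, holding Row to -73/52. Shifting weight toward the row that does better against Y would raise this floor (the equalizing mix achieves 37/13 against both Y and X), so the proposed strategy is not optimal.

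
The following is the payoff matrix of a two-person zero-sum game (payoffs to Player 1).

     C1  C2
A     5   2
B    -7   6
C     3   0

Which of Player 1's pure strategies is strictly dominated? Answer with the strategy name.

A gives a strictly higher payoff than C against every column: 5 > 3, 2 > 0.
So C is strictly dominated and Player 1 never plays it.

C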